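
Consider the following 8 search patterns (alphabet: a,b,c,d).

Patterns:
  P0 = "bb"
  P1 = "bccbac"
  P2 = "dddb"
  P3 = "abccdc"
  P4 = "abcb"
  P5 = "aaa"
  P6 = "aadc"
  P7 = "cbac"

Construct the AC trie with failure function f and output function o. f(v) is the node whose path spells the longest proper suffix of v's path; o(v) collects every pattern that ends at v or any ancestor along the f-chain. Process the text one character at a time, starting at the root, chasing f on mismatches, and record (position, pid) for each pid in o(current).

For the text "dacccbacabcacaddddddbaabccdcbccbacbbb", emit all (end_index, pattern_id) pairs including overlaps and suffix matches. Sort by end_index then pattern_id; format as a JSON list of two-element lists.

Construct AC machine:
Trie (insert patterns):
  n0 'ε': a→12 b→1 c→23 d→8
  n1 'b': b→2 c→3
  n2 'bb': ·  ←P0
  n3 'bc': c→4
  n4 'bcc': b→5
  n5 'bccb': a→6
  n6 'bccba': c→7
  n7 'bccbac': ·  ←P1
  n8 'd': d→9
  n9 'dd': d→10
  n10 'ddd': b→11
  n11 'dddb': ·  ←P2
  n12 'a': a→19 b→13
  n13 'ab': c→14
  n14 'abc': b→18 c→15
  n15 'abcc': d→16
  n16 'abccd': c→17
  n17 'abccdc': ·  ←P3
  n18 'abcb': ·  ←P4
  n19 'aa': a→20 d→21
  n20 'aaa': ·  ←P5
  n21 'aad': c→22
  n22 'aadc': ·  ←P6
  n23 'c': b→24
  n24 'cb': a→25
  n25 'cba': c→26
  n26 'cbac': ·  ←P7

BFS fail/out derivation:
  fail(1) 'b': from fail(0)=0 chase 'b': 0 ⇒ 0;  out=∅∪out(0)=∅
  fail(8) 'd': from fail(0)=0 chase 'd': 0 ⇒ 0;  out=∅∪out(0)=∅
  fail(12) 'a': from fail(0)=0 chase 'a': 0 ⇒ 0;  out=∅∪out(0)=∅
  fail(23) 'c': from fail(0)=0 chase 'c': 0 ⇒ 0;  out=∅∪out(0)=∅
  fail(2) 'bb': from fail(1)=0 chase 'b': 0 ⇒ 1;  out={0}∪out(1)={0}
  fail(3) 'bc': from fail(1)=0 chase 'c': 0 ⇒ 23;  out=∅∪out(23)=∅
  fail(9) 'dd': from fail(8)=0 chase 'd': 0 ⇒ 8;  out=∅∪out(8)=∅
  fail(13) 'ab': from fail(12)=0 chase 'b': 0 ⇒ 1;  out=∅∪out(1)=∅
  fail(19) 'aa': from fail(12)=0 chase 'a': 0 ⇒ 12;  out=∅∪out(12)=∅
  fail(24) 'cb': from fail(23)=0 chase 'b': 0 ⇒ 1;  out=∅∪out(1)=∅
  fail(4) 'bcc': from fail(3)=23 chase 'c': 23→0 ⇒ 23;  out=∅∪out(23)=∅
  fail(10) 'ddd': from fail(9)=8 chase 'd': 8 ⇒ 9;  out=∅∪out(9)=∅
  fail(14) 'abc': from fail(13)=1 chase 'c': 1 ⇒ 3;  out=∅∪out(3)=∅
  fail(20) 'aaa': from fail(19)=12 chase 'a': 12 ⇒ 19;  out={5}∪out(19)={5}
  fail(21) 'aad': from fail(19)=12 chase 'd': 12→0 ⇒ 8;  out=∅∪out(8)=∅
  fail(25) 'cba': from fail(24)=1 chase 'a': 1→0 ⇒ 12;  out=∅∪out(12)=∅
  fail(5) 'bccb': from fail(4)=23 chase 'b': 23 ⇒ 24;  out=∅∪out(24)=∅
  fail(11) 'dddb': from fail(10)=9 chase 'b': 9→8→0 ⇒ 1;  out={2}∪out(1)={2}
  fail(15) 'abcc': from fail(14)=3 chase 'c': 3 ⇒ 4;  out=∅∪out(4)=∅
  fail(18) 'abcb': from fail(14)=3 chase 'b': 3→23 ⇒ 24;  out={4}∪out(24)={4}
  fail(22) 'aadc': from fail(21)=8 chase 'c': 8→0 ⇒ 23;  out={6}∪out(23)={6}
  fail(26) 'cbac': from fail(25)=12 chase 'c': 12→0 ⇒ 23;  out={7}∪out(23)={7}
  fail(6) 'bccba': from fail(5)=24 chase 'a': 24 ⇒ 25;  out=∅∪out(25)=∅
  fail(16) 'abccd': from fail(15)=4 chase 'd': 4→23→0 ⇒ 8;  out=∅∪out(8)=∅
  fail(7) 'bccbac': from fail(6)=25 chase 'c': 25 ⇒ 26;  out={1}∪out(26)={1,7}
  fail(17) 'abccdc': from fail(16)=8 chase 'c': 8→0 ⇒ 23;  out={3}∪out(23)={3}

Run:
[0] read 'd'  n0⇒n8
[1] read 'a'  n8⇒n12 (via fail)
[2] read 'c'  n12⇒n23 (via fail)
[3] read 'c'  n23⇒n23 (via fail)
[4] read 'c'  n23⇒n23 (via fail)
[5] read 'b'  n23⇒n24
[6] read 'a'  n24⇒n25
[7] read 'c'  n25⇒n26  → match P7@[4:7]
[8] read 'a'  n26⇒n12 (via fail)
[9] read 'b'  n12⇒n13
[10] read 'c'  n13⇒n14
[11] read 'a'  n14⇒n12 (via fail)
[12] read 'c'  n12⇒n23 (via fail)
[13] read 'a'  n23⇒n12 (via fail)
[14] read 'd'  n12⇒n8 (via fail)
[15] read 'd'  n8⇒n9
[16] read 'd'  n9⇒n10
[17] read 'd'  n10⇒n10 (via fail)
[18] read 'd'  n10⇒n10 (via fail)
[19] read 'd'  n10⇒n10 (via fail)
[20] read 'b'  n10⇒n11  → match P2@[17:20]
[21] read 'a'  n11⇒n12 (via fail)
[22] read 'a'  n12⇒n19
[23] read 'b'  n19⇒n13 (via fail)
[24] read 'c'  n13⇒n14
[25] read 'c'  n14⇒n15
[26] read 'd'  n15⇒n16
[27] read 'c'  n16⇒n17  → match P3@[22:27]
[28] read 'b'  n17⇒n24 (via fail)
[29] read 'c'  n24⇒n3 (via fail)
[30] read 'c'  n3⇒n4
[31] read 'b'  n4⇒n5
[32] read 'a'  n5⇒n6
[33] read 'c'  n6⇒n7  → match P1@[28:33],P7@[30:33]
[34] read 'b'  n7⇒n24 (via fail)
[35] read 'b'  n24⇒n2 (via fail)  → match P0@[34:35]
[36] read 'b'  n2⇒n2 (via fail)  → match P0@[35:36]

Result: [[7,7],[20,2],[27,3],[33,1],[33,7],[35,0],[36,0]]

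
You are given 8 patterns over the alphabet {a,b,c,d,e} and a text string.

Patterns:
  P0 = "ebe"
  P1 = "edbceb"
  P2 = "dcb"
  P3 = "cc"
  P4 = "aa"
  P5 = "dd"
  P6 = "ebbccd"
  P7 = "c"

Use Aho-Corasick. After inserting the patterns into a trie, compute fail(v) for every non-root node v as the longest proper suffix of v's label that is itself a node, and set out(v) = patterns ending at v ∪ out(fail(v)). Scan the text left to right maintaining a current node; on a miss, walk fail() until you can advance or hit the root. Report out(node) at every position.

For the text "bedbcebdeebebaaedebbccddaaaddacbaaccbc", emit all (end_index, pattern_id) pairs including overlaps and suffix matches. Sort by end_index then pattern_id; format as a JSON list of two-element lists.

Construct AC machine:
Trie (insert patterns):
  n0 'ε': a→14 c→12 d→9 e→1
  n1 'e': b→2 d→4
  n2 'eb': b→17 e→3
  n3 'ebe': ·  [P0 ends]
  n4 'ed': b→5
  n5 'edb': c→6
  n6 'edbc': e→7
  n7 'edbce': b→8
  n8 'edbceb': ·  [P1 ends]
  n9 'd': c→10 d→16
  n10 'dc': b→11
  n11 'dcb': ·  [P2 ends]
  n12 'c': c→13  [P7 ends]
  n13 'cc': ·  [P3 ends]
  n14 'a': a→15
  n15 'aa': ·  [P4 ends]
  n16 'dd': ·  [P5 ends]
  n17 'ebb': c→18
  n18 'ebbc': c→19
  n19 'ebbcc': d→20
  n20 'ebbccd': ·  [P6 ends]

Failure links (BFS by depth):
  fail(1) 'e': from fail(0)=0 chase 'e': 0 ⇒ 0;  out=∅∪out(0)=∅
  fail(9) 'd': from fail(0)=0 chase 'd': 0 ⇒ 0;  out=∅∪out(0)=∅
  fail(12) 'c': from fail(0)=0 chase 'c': 0 ⇒ 0;  out={7}∪out(0)={7}
  fail(14) 'a': from fail(0)=0 chase 'a': 0 ⇒ 0;  out=∅∪out(0)=∅
  fail(2) 'eb': from fail(1)=0 chase 'b': 0 ⇒ 0;  out=∅∪out(0)=∅
  fail(4) 'ed': from fail(1)=0 chase 'd': 0 ⇒ 9;  out=∅∪out(9)=∅
  fail(10) 'dc': from fail(9)=0 chase 'c': 0 ⇒ 12;  out=∅∪out(12)={7}
  fail(13) 'cc': from fail(12)=0 chase 'c': 0 ⇒ 12;  out={3}∪out(12)={3,7}
  fail(15) 'aa': from fail(14)=0 chase 'a': 0 ⇒ 14;  out={4}∪out(14)={4}
  fail(16) 'dd': from fail(9)=0 chase 'd': 0 ⇒ 9;  out={5}∪out(9)={5}
  fail(3) 'ebe': from fail(2)=0 chase 'e': 0 ⇒ 1;  out={0}∪out(1)={0}
  fail(5) 'edb': from fail(4)=9 chase 'b': 9→0 ⇒ 0;  out=∅∪out(0)=∅
  fail(11) 'dcb': from fail(10)=12 chase 'b': 12→0 ⇒ 0;  out={2}∪out(0)={2}
  fail(17) 'ebb': from fail(2)=0 chase 'b': 0 ⇒ 0;  out=∅∪out(0)=∅
  fail(6) 'edbc': from fail(5)=0 chase 'c': 0 ⇒ 12;  out=∅∪out(12)={7}
  fail(18) 'ebbc': from fail(17)=0 chase 'c': 0 ⇒ 12;  out=∅∪out(12)={7}
  fail(7) 'edbce': from fail(6)=12 chase 'e': 12→0 ⇒ 1;  out=∅∪out(1)=∅
  fail(19) 'ebbcc': from fail(18)=12 chase 'c': 12 ⇒ 13;  out=∅∪out(13)={3,7}
  fail(8) 'edbceb': from fail(7)=1 chase 'b': 1 ⇒ 2;  out={1}∪out(2)={1}
  fail(20) 'ebbccd': from fail(19)=13 chase 'd': 13→12→0 ⇒ 9;  out={6}∪out(9)={6}

Run:
pos 0 'b': at 0
pos 1 'e': at 1
pos 2 'd': at 4
pos 3 'b': at 5
pos 4 'c': at 6  → match P7@[4:4]
pos 5 'e': at 7
pos 6 'b': at 8  → match P1@[1:6]
pos 7 'd': at 9 ·f
pos 8 'e': at 1 ·f
pos 9 'e': at 1 ·f
pos 10 'b': at 2
pos 11 'e': at 3  → match P0@[9:11]
pos 12 'b': at 2 ·f
pos 13 'a': at 14 ·f
pos 14 'a': at 15  → match P4@[13:14]
pos 15 'e': at 1 ·f
pos 16 'd': at 4
pos 17 'e': at 1 ·f
pos 18 'b': at 2
pos 19 'b': at 17
pos 20 'c': at 18  → match P7@[20:20]
pos 21 'c': at 19  → match P3@[20:21],P7@[21:21]
pos 22 'd': at 20  → match P6@[17:22]
pos 23 'd': at 16 ·f  → match P5@[22:23]
pos 24 'a': at 14 ·f
pos 25 'a': at 15  → match P4@[24:25]
pos 26 'a': at 15 ·f  → match P4@[25:26]
pos 27 'd': at 9 ·f
pos 28 'd': at 16  → match P5@[27:28]
pos 29 'a': at 14 ·f
pos 30 'c': at 12 ·f  → match P7@[30:30]
pos 31 'b': at 0 ·f
pos 32 'a': at 14
pos 33 'a': at 15  → match P4@[32:33]
pos 34 'c': at 12 ·f  → match P7@[34:34]
pos 35 'c': at 13  → match P3@[34:35],P7@[35:35]
pos 36 'b': at 0 ·f
pos 37 'c': at 12  → match P7@[37:37]

Result: [[4,7],[6,1],[11,0],[14,4],[20,7],[21,3],[21,7],[22,6],[23,5],[25,4],[26,4],[28,5],[30,7],[33,4],[34,7],[35,3],[35,7],[37,7]]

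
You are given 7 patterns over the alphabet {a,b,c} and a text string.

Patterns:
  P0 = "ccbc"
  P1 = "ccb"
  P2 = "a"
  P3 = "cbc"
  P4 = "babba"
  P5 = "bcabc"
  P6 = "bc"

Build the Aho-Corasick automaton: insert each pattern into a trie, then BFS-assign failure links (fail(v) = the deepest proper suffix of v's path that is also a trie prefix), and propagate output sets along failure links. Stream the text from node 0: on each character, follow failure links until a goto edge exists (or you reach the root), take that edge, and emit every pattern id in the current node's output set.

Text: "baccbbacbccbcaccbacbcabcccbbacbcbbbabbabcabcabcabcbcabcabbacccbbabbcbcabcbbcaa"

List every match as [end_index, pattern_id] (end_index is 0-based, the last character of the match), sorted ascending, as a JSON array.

Build:
Trie (insert patterns):
  0='ε' goto a→5 b→8 c→1
  1='c' goto b→6 c→2
  2='cc' goto b→3
  3='ccb' goto c→4  ←P1
  4='ccbc' goto ·  ←P0
  5='a' goto ·  ←P2
  6='cb' goto c→7
  7='cbc' goto ·  ←P3
  8='b' goto a→9 c→13
  9='ba' goto b→10
  10='bab' goto b→11
  11='babb' goto a→12
  12='babba' goto ·  ←P4
  13='bc' goto a→14  ←P6
  14='bca' goto b→15
  15='bcab' goto c→16
  16='bcabc' goto ·  ←P5

BFS fail/out derivation:
  fail(1) 'c': from fail(0)=0 chase 'c': 0 ⇒ 0;  out=∅∪out(0)=∅
  fail(5) 'a': from fail(0)=0 chase 'a': 0 ⇒ 0;  out={2}∪out(0)={2}
  fail(8) 'b': from fail(0)=0 chase 'b': 0 ⇒ 0;  out=∅∪out(0)=∅
  fail(2) 'cc': from fail(1)=0 chase 'c': 0 ⇒ 1;  out=∅∪out(1)=∅
  fail(6) 'cb': from fail(1)=0 chase 'b': 0 ⇒ 8;  out=∅∪out(8)=∅
  fail(9) 'ba': from fail(8)=0 chase 'a': 0 ⇒ 5;  out=∅∪out(5)={2}
  fail(13) 'bc': from fail(8)=0 chase 'c': 0 ⇒ 1;  out={6}∪out(1)={6}
  fail(3) 'ccb': from fail(2)=1 chase 'b': 1 ⇒ 6;  out={1}∪out(6)={1}
  fail(7) 'cbc': from fail(6)=8 chase 'c': 8 ⇒ 13;  out={3}∪out(13)={3,6}
  fail(10) 'bab': from fail(9)=5 chase 'b': 5→0 ⇒ 8;  out=∅∪out(8)=∅
  fail(14) 'bca': from fail(13)=1 chase 'a': 1→0 ⇒ 5;  out=∅∪out(5)={2}
  fail(4) 'ccbc': from fail(3)=6 chase 'c': 6 ⇒ 7;  out={0}∪out(7)={0,3,6}
  fail(11) 'babb': from fail(10)=8 chase 'b': 8→0 ⇒ 8;  out=∅∪out(8)=∅
  fail(15) 'bcab': from fail(14)=5 chase 'b': 5→0 ⇒ 8;  out=∅∪out(8)=∅
  fail(12) 'babba': from fail(11)=8 chase 'a': 8 ⇒ 9;  out={4}∪out(9)={2,4}
  fail(16) 'bcabc': from fail(15)=8 chase 'c': 8 ⇒ 13;  out={5}∪out(13)={5,6}

Scan:
[0] read 'b'  n0⇒n8
[1] read 'a'  n8⇒n9  emit P2@[1:1]
[2] read 'c'  n9⇒n1 ·f
[3] read 'c'  n1⇒n2
[4] read 'b'  n2⇒n3  emit P1@[2:4]
[5] read 'b'  n3⇒n8 ·f
[6] read 'a'  n8⇒n9  emit P2@[6:6]
[7] read 'c'  n9⇒n1 ·f
[8] read 'b'  n1⇒n6
[9] read 'c'  n6⇒n7  emit P3@[7:9],P6@[8:9]
[10] read 'c'  n7⇒n2 ·f
[11] read 'b'  n2⇒n3  emit P1@[9:11]
[12] read 'c'  n3⇒n4  emit P0@[9:12],P3@[10:12],P6@[11:12]
[13] read 'a'  n4⇒n14 ·f  emit P2@[13:13]
[14] read 'c'  n14⇒n1 ·f
[15] read 'c'  n1⇒n2
[16] read 'b'  n2⇒n3  emit P1@[14:16]
[17] read 'a'  n3⇒n9 ·f  emit P2@[17:17]
[18] read 'c'  n9⇒n1 ·f
[19] read 'b'  n1⇒n6
[20] read 'c'  n6⇒n7  emit P3@[18:20],P6@[19:20]
[21] read 'a'  n7⇒n14 ·f  emit P2@[21:21]
[22] read 'b'  n14⇒n15
[23] read 'c'  n15⇒n16  emit P5@[19:23],P6@[22:23]
[24] read 'c'  n16⇒n2 ·f
[25] read 'c'  n2⇒n2 ·f
[26] read 'b'  n2⇒n3  emit P1@[24:26]
[27] read 'b'  n3⇒n8 ·f
[28] read 'a'  n8⇒n9  emit P2@[28:28]
[29] read 'c'  n9⇒n1 ·f
[30] read 'b'  n1⇒n6
[31] read 'c'  n6⇒n7  emit P3@[29:31],P6@[30:31]
[32] read 'b'  n7⇒n6 ·f
[33] read 'b'  n6⇒n8 ·f
[34] read 'b'  n8⇒n8 ·f
[35] read 'a'  n8⇒n9  emit P2@[35:35]
[36] read 'b'  n9⇒n10
[37] read 'b'  n10⇒n11
[38] read 'a'  n11⇒n12  emit P2@[38:38],P4@[34:38]
[39] read 'b'  n12⇒n10 ·f
[40] read 'c'  n10⇒n13 ·f  emit P6@[39:40]
[41] read 'a'  n13⇒n14  emit P2@[41:41]
[42] read 'b'  n14⇒n15
[43] read 'c'  n15⇒n16  emit P5@[39:43],P6@[42:43]
[44] read 'a'  n16⇒n14 ·f  emit P2@[44:44]
[45] read 'b'  n14⇒n15
[46] read 'c'  n15⇒n16  emit P5@[42:46],P6@[45:46]
[47] read 'a'  n16⇒n14 ·f  emit P2@[47:47]
[48] read 'b'  n14⇒n15
[49] read 'c'  n15⇒n16  emit P5@[45:49],P6@[48:49]
[50] read 'b'  n16⇒n6 ·f
[51] read 'c'  n6⇒n7  emit P3@[49:51],P6@[50:51]
[52] read 'a'  n7⇒n14 ·f  emit P2@[52:52]
[53] read 'b'  n14⇒n15
[54] read 'c'  n15⇒n16  emit P5@[50:54],P6@[53:54]
[55] read 'a'  n16⇒n14 ·f  emit P2@[55:55]
[56] read 'b'  n14⇒n15
[57] read 'b'  n15⇒n8 ·f
[58] read 'a'  n8⇒n9  emit P2@[58:58]
[59] read 'c'  n9⇒n1 ·f
[60] read 'c'  n1⇒n2
[61] read 'c'  n2⇒n2 ·f
[62] read 'b'  n2⇒n3  emit P1@[60:62]
[63] read 'b'  n3⇒n8 ·f
[64] read 'a'  n8⇒n9  emit P2@[64:64]
[65] read 'b'  n9⇒n10
[66] read 'b'  n10⇒n11
[67] read 'c'  n11⇒n13 ·f  emit P6@[66:67]
[68] read 'b'  n13⇒n6 ·f
[69] read 'c'  n6⇒n7  emit P3@[67:69],P6@[68:69]
[70] read 'a'  n7⇒n14 ·f  emit P2@[70:70]
[71] read 'b'  n14⇒n15
[72] read 'c'  n15⇒n16  emit P5@[68:72],P6@[71:72]
[73] read 'b'  n16⇒n6 ·f
[74] read 'b'  n6⇒n8 ·f
[75] read 'c'  n8⇒n13  emit P6@[74:75]
[76] read 'a'  n13⇒n14  emit P2@[76:76]
[77] read 'a'  n14⇒n5 ·f  emit P2@[77:77]

Result: [[1,2],[4,1],[6,2],[9,3],[9,6],[11,1],[12,0],[12,3],[12,6],[13,2],[16,1],[17,2],[20,3],[20,6],[21,2],[23,5],[23,6],[26,1],[28,2],[31,3],[31,6],[35,2],[38,2],[38,4],[40,6],[41,2],[43,5],[43,6],[44,2],[46,5],[46,6],[47,2],[49,5],[49,6],[51,3],[51,6],[52,2],[54,5],[54,6],[55,2],[58,2],[62,1],[64,2],[67,6],[69,3],[69,6],[70,2],[72,5],[72,6],[75,6],[76,2],[77,2]]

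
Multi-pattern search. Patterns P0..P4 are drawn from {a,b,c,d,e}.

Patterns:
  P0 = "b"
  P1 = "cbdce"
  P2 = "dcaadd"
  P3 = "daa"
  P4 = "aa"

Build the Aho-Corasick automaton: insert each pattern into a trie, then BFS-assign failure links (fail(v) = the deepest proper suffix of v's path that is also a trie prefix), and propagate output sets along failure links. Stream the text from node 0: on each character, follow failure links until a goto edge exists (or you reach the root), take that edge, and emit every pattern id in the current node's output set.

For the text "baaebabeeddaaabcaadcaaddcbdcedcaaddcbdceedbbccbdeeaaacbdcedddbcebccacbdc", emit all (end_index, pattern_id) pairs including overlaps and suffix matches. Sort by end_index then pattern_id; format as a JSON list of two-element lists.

Build automaton:
Trie (insert patterns):
  0='ε' goto a→15 b→1 c→2 d→7
  1='b' goto ·  ←P0
  2='c' goto b→3
  3='cb' goto d→4
  4='cbd' goto c→5
  5='cbdc' goto e→6
  6='cbdce' goto ·  ←P1
  7='d' goto a→13 c→8
  8='dc' goto a→9
  9='dca' goto a→10
  10='dcaa' goto d→11
  11='dcaad' goto d→12
  12='dcaadd' goto ·  ←P2
  13='da' goto a→14
  14='daa' goto ·  ←P3
  15='a' goto a→16
  16='aa' goto ·  ←P4

BFS fail/out derivation:
  fail(1) 'b': from fail(0)=0 chase 'b': 0 ⇒ 0;  out={0}∪out(0)={0}
  fail(2) 'c': from fail(0)=0 chase 'c': 0 ⇒ 0;  out=∅∪out(0)=∅
  fail(7) 'd': from fail(0)=0 chase 'd': 0 ⇒ 0;  out=∅∪out(0)=∅
  fail(15) 'a': from fail(0)=0 chase 'a': 0 ⇒ 0;  out=∅∪out(0)=∅
  fail(3) 'cb': from fail(2)=0 chase 'b': 0 ⇒ 1;  out=∅∪out(1)={0}
  fail(8) 'dc': from fail(7)=0 chase 'c': 0 ⇒ 2;  out=∅∪out(2)=∅
  fail(13) 'da': from fail(7)=0 chase 'a': 0 ⇒ 15;  out=∅∪out(15)=∅
  fail(16) 'aa': from fail(15)=0 chase 'a': 0 ⇒ 15;  out={4}∪out(15)={4}
  fail(4) 'cbd': from fail(3)=1 chase 'd': 1→0 ⇒ 7;  out=∅∪out(7)=∅
  fail(9) 'dca': from fail(8)=2 chase 'a': 2→0 ⇒ 15;  out=∅∪out(15)=∅
  fail(14) 'daa': from fail(13)=15 chase 'a': 15 ⇒ 16;  out={3}∪out(16)={3,4}
  fail(5) 'cbdc': from fail(4)=7 chase 'c': 7 ⇒ 8;  out=∅∪out(8)=∅
  fail(10) 'dcaa': from fail(9)=15 chase 'a': 15 ⇒ 16;  out=∅∪out(16)={4}
  fail(6) 'cbdce': from fail(5)=8 chase 'e': 8→2→0 ⇒ 0;  out={1}∪out(0)={1}
  fail(11) 'dcaad': from fail(10)=16 chase 'd': 16→15→0 ⇒ 7;  out=∅∪out(7)=∅
  fail(12) 'dcaadd': from fail(11)=7 chase 'd': 7→0 ⇒ 7;  out={2}∪out(7)={2}

Text stream:
pos 0 'b': at 1  ** P0@[0:0]
pos 1 'a': at 15 (via fail)
pos 2 'a': at 16  ** P4@[1:2]
pos 3 'e': at 0 (via fail)
pos 4 'b': at 1  ** P0@[4:4]
pos 5 'a': at 15 (via fail)
pos 6 'b': at 1 (via fail)  ** P0@[6:6]
pos 7 'e': at 0 (via fail)
pos 8 'e': at 0
pos 9 'd': at 7
pos 10 'd': at 7 (via fail)
pos 11 'a': at 13
pos 12 'a': at 14  ** P3@[10:12],P4@[11:12]
pos 13 'a': at 16 (via fail)  ** P4@[12:13]
pos 14 'b': at 1 (via fail)  ** P0@[14:14]
pos 15 'c': at 2 (via fail)
pos 16 'a': at 15 (via fail)
pos 17 'a': at 16  ** P4@[16:17]
pos 18 'd': at 7 (via fail)
pos 19 'c': at 8
pos 20 'a': at 9
pos 21 'a': at 10  ** P4@[20:21]
pos 22 'd': at 11
pos 23 'd': at 12  ** P2@[18:23]
pos 24 'c': at 8 (via fail)
pos 25 'b': at 3 (via fail)  ** P0@[25:25]
pos 26 'd': at 4
pos 27 'c': at 5
pos 28 'e': at 6  ** P1@[24:28]
pos 29 'd': at 7 (via fail)
pos 30 'c': at 8
pos 31 'a': at 9
pos 32 'a': at 10  ** P4@[31:32]
pos 33 'd': at 11
pos 34 'd': at 12  ** P2@[29:34]
pos 35 'c': at 8 (via fail)
pos 36 'b': at 3 (via fail)  ** P0@[36:36]
pos 37 'd': at 4
pos 38 'c': at 5
pos 39 'e': at 6  ** P1@[35:39]
pos 40 'e': at 0 (via fail)
pos 41 'd': at 7
pos 42 'b': at 1 (via fail)  ** P0@[42:42]
pos 43 'b': at 1 (via fail)  ** P0@[43:43]
pos 44 'c': at 2 (via fail)
pos 45 'c': at 2 (via fail)
pos 46 'b': at 3  ** P0@[46:46]
pos 47 'd': at 4
pos 48 'e': at 0 (via fail)
pos 49 'e': at 0
pos 50 'a': at 15
pos 51 'a': at 16  ** P4@[50:51]
pos 52 'a': at 16 (via fail)  ** P4@[51:52]
pos 53 'c': at 2 (via fail)
pos 54 'b': at 3  ** P0@[54:54]
pos 55 'd': at 4
pos 56 'c': at 5
pos 57 'e': at 6  ** P1@[53:57]
pos 58 'd': at 7 (via fail)
pos 59 'd': at 7 (via fail)
pos 60 'd': at 7 (via fail)
pos 61 'b': at 1 (via fail)  ** P0@[61:61]
pos 62 'c': at 2 (via fail)
pos 63 'e': at 0 (via fail)
pos 64 'b': at 1  ** P0@[64:64]
pos 65 'c': at 2 (via fail)
pos 66 'c': at 2 (via fail)
pos 67 'a': at 15 (via fail)
pos 68 'c': at 2 (via fail)
pos 69 'b': at 3  ** P0@[69:69]
pos 70 'd': at 4
pos 71 'c': at 5

Result: [[0,0],[2,4],[4,0],[6,0],[12,3],[12,4],[13,4],[14,0],[17,4],[21,4],[23,2],[25,0],[28,1],[32,4],[34,2],[36,0],[39,1],[42,0],[43,0],[46,0],[51,4],[52,4],[54,0],[57,1],[61,0],[64,0],[69,0]]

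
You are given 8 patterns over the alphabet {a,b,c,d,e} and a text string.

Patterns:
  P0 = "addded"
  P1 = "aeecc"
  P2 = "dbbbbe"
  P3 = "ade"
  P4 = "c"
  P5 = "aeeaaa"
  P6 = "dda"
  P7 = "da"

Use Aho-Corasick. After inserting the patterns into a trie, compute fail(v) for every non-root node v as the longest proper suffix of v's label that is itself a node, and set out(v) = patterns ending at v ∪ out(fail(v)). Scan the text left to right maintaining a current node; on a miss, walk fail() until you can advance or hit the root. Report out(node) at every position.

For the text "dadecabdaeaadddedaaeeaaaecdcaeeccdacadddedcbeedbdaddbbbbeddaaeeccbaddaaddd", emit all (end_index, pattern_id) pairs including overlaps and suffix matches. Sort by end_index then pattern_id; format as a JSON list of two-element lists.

Build:
Trie nodes:
  n0 'ε': a→1 c→18 d→11
  n1 'a': d→2 e→7
  n2 'ad': d→3 e→17
  n3 'add': d→4
  n4 'addd': e→5
  n5 'addde': d→6
  n6 'addded': ·  [P0 ends]
  n7 'ae': e→8
  n8 'aee': a→19 c→9
  n9 'aeec': c→10
  n10 'aeecc': ·  [P1 ends]
  n11 'd': a→24 b→12 d→22
  n12 'db': b→13
  n13 'dbb': b→14
  n14 'dbbb': b→15
  n15 'dbbbb': e→16
  n16 'dbbbbe': ·  [P2 ends]
  n17 'ade': ·  [P3 ends]
  n18 'c': ·  [P4 ends]
  n19 'aeea': a→20
  n20 'aeeaa': a→21
  n21 'aeeaaa': ·  [P5 ends]
  n22 'dd': a→23
  n23 'dda': ·  [P6 ends]
  n24 'da': ·  [P7 ends]

Failure links (BFS by depth):
  fail(1) 'a': from fail(0)=0 chase 'a': 0 ⇒ 0;  out=∅∪out(0)=∅
  fail(11) 'd': from fail(0)=0 chase 'd': 0 ⇒ 0;  out=∅∪out(0)=∅
  fail(18) 'c': from fail(0)=0 chase 'c': 0 ⇒ 0;  out={4}∪out(0)={4}
  fail(2) 'ad': from fail(1)=0 chase 'd': 0 ⇒ 11;  out=∅∪out(11)=∅
  fail(7) 'ae': from fail(1)=0 chase 'e': 0 ⇒ 0;  out=∅∪out(0)=∅
  fail(12) 'db': from fail(11)=0 chase 'b': 0 ⇒ 0;  out=∅∪out(0)=∅
  fail(22) 'dd': from fail(11)=0 chase 'd': 0 ⇒ 11;  out=∅∪out(11)=∅
  fail(24) 'da': from fail(11)=0 chase 'a': 0 ⇒ 1;  out={7}∪out(1)={7}
  fail(3) 'add': from fail(2)=11 chase 'd': 11 ⇒ 22;  out=∅∪out(22)=∅
  fail(8) 'aee': from fail(7)=0 chase 'e': 0 ⇒ 0;  out=∅∪out(0)=∅
  fail(13) 'dbb': from fail(12)=0 chase 'b': 0 ⇒ 0;  out=∅∪out(0)=∅
  fail(17) 'ade': from fail(2)=11 chase 'e': 11→0 ⇒ 0;  out={3}∪out(0)={3}
  fail(23) 'dda': from fail(22)=11 chase 'a': 11 ⇒ 24;  out={6}∪out(24)={6,7}
  fail(4) 'addd': from fail(3)=22 chase 'd': 22→11 ⇒ 22;  out=∅∪out(22)=∅
  fail(9) 'aeec': from fail(8)=0 chase 'c': 0 ⇒ 18;  out=∅∪out(18)={4}
  fail(14) 'dbbb': from fail(13)=0 chase 'b': 0 ⇒ 0;  out=∅∪out(0)=∅
  fail(19) 'aeea': from fail(8)=0 chase 'a': 0 ⇒ 1;  out=∅∪out(1)=∅
  fail(5) 'addde': from fail(4)=22 chase 'e': 22→11→0 ⇒ 0;  out=∅∪out(0)=∅
  fail(10) 'aeecc': from fail(9)=18 chase 'c': 18→0 ⇒ 18;  out={1}∪out(18)={1,4}
  fail(15) 'dbbbb': from fail(14)=0 chase 'b': 0 ⇒ 0;  out=∅∪out(0)=∅
  fail(20) 'aeeaa': from fail(19)=1 chase 'a': 1→0 ⇒ 1;  out=∅∪out(1)=∅
  fail(6) 'addded': from fail(5)=0 chase 'd': 0 ⇒ 11;  out={0}∪out(11)={0}
  fail(16) 'dbbbbe': from fail(15)=0 chase 'e': 0 ⇒ 0;  out={2}∪out(0)={2}
  fail(21) 'aeeaaa': from fail(20)=1 chase 'a': 1→0 ⇒ 1;  out={5}∪out(1)={5}

Run:
i=0 'd': node 0→11
i=1 'a': node 11→24  → match P7@[0:1]
i=2 'd': node 24→2 (fail-walked)
i=3 'e': node 2→17  → match P3@[1:3]
i=4 'c': node 17→18 (fail-walked)  → match P4@[4:4]
i=5 'a': node 18→1 (fail-walked)
i=6 'b': node 1→0 (fail-walked)
i=7 'd': node 0→11
i=8 'a': node 11→24  → match P7@[7:8]
i=9 'e': node 24→7 (fail-walked)
i=10 'a': node 7→1 (fail-walked)
i=11 'a': node 1→1 (fail-walked)
i=12 'd': node 1→2
i=13 'd': node 2→3
i=14 'd': node 3→4
i=15 'e': node 4→5
i=16 'd': node 5→6  → match P0@[11:16]
i=17 'a': node 6→24 (fail-walked)  → match P7@[16:17]
i=18 'a': node 24→1 (fail-walked)
i=19 'e': node 1→7
i=20 'e': node 7→8
i=21 'a': node 8→19
i=22 'a': node 19→20
i=23 'a': node 20→21  → match P5@[18:23]
i=24 'e': node 21→7 (fail-walked)
i=25 'c': node 7→18 (fail-walked)  → match P4@[25:25]
i=26 'd': node 18→11 (fail-walked)
i=27 'c': node 11→18 (fail-walked)  → match P4@[27:27]
i=28 'a': node 18→1 (fail-walked)
i=29 'e': node 1→7
i=30 'e': node 7→8
i=31 'c': node 8→9  → match P4@[31:31]
i=32 'c': node 9→10  → match P1@[28:32],P4@[32:32]
i=33 'd': node 10→11 (fail-walked)
i=34 'a': node 11→24  → match P7@[33:34]
i=35 'c': node 24→18 (fail-walked)  → match P4@[35:35]
i=36 'a': node 18→1 (fail-walked)
i=37 'd': node 1→2
i=38 'd': node 2→3
i=39 'd': node 3→4
i=40 'e': node 4→5
i=41 'd': node 5→6  → match P0@[36:41]
i=42 'c': node 6→18 (fail-walked)  → match P4@[42:42]
i=43 'b': node 18→0 (fail-walked)
i=44 'e': node 0→0
i=45 'e': node 0→0
i=46 'd': node 0→11
i=47 'b': node 11→12
i=48 'd': node 12→11 (fail-walked)
i=49 'a': node 11→24  → match P7@[48:49]
i=50 'd': node 24→2 (fail-walked)
i=51 'd': node 2→3
i=52 'b': node 3→12 (fail-walked)
i=53 'b': node 12→13
i=54 'b': node 13→14
i=55 'b': node 14→15
i=56 'e': node 15→16  → match P2@[51:56]
i=57 'd': node 16→11 (fail-walked)
i=58 'd': node 11→22
i=59 'a': node 22→23  → match P6@[57:59],P7@[58:59]
i=60 'a': node 23→1 (fail-walked)
i=61 'e': node 1→7
i=62 'e': node 7→8
i=63 'c': node 8→9  → match P4@[63:63]
i=64 'c': node 9→10  → match P1@[60:64],P4@[64:64]
i=65 'b': node 10→0 (fail-walked)
i=66 'a': node 0→1
i=67 'd': node 1→2
i=68 'd': node 2→3
i=69 'a': node 3→23 (fail-walked)  → match P6@[67:69],P7@[68:69]
i=70 'a': node 23→1 (fail-walked)
i=71 'd': node 1→2
i=72 'd': node 2→3
i=73 'd': node 3→4

All matches (sorted): [[1,7],[3,3],[4,4],[8,7],[16,0],[17,7],[23,5],[25,4],[27,4],[31,4],[32,1],[32,4],[34,7],[35,4],[41,0],[42,4],[49,7],[56,2],[59,6],[59,7],[63,4],[64,1],[64,4],[69,6],[69,7]]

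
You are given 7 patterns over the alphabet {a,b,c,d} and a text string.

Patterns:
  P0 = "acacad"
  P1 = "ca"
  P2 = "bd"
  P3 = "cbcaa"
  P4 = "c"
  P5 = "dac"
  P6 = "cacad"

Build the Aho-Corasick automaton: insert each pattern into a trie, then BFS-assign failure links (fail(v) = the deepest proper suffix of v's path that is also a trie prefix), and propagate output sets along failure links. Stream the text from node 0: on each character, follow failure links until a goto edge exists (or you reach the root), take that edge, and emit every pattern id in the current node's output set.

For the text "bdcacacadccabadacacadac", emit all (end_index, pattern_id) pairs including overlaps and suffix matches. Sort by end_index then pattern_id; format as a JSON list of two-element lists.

Build automaton:
Trie nodes:
  n0 'ε': a→1 b→9 c→7 d→15
  n1 'a': c→2
  n2 'ac': a→3
  n3 'aca': c→4
  n4 'acac': a→5
  n5 'acaca': d→6
  n6 'acacad': ·  [P0 ends]
  n7 'c': a→8 b→11  [P4 ends]
  n8 'ca': c→18  [P1 ends]
  n9 'b': d→10
  n10 'bd': ·  [P2 ends]
  n11 'cb': c→12
  n12 'cbc': a→13
  n13 'cbca': a→14
  n14 'cbcaa': ·  [P3 ends]
  n15 'd': a→16
  n16 'da': c→17
  n17 'dac': ·  [P5 ends]
  n18 'cac': a→19
  n19 'caca': d→20
  n20 'cacad': ·  [P6 ends]

Failure links (BFS by depth):
  fail(1) 'a': from fail(0)=0 chase 'a': 0 ⇒ 0;  out=∅∪out(0)=∅
  fail(7) 'c': from fail(0)=0 chase 'c': 0 ⇒ 0;  out={4}∪out(0)={4}
  fail(9) 'b': from fail(0)=0 chase 'b': 0 ⇒ 0;  out=∅∪out(0)=∅
  fail(15) 'd': from fail(0)=0 chase 'd': 0 ⇒ 0;  out=∅∪out(0)=∅
  fail(2) 'ac': from fail(1)=0 chase 'c': 0 ⇒ 7;  out=∅∪out(7)={4}
  fail(8) 'ca': from fail(7)=0 chase 'a': 0 ⇒ 1;  out={1}∪out(1)={1}
  fail(10) 'bd': from fail(9)=0 chase 'd': 0 ⇒ 15;  out={2}∪out(15)={2}
  fail(11) 'cb': from fail(7)=0 chase 'b': 0 ⇒ 9;  out=∅∪out(9)=∅
  fail(16) 'da': from fail(15)=0 chase 'a': 0 ⇒ 1;  out=∅∪out(1)=∅
  fail(3) 'aca': from fail(2)=7 chase 'a': 7 ⇒ 8;  out=∅∪out(8)={1}
  fail(12) 'cbc': from fail(11)=9 chase 'c': 9→0 ⇒ 7;  out=∅∪out(7)={4}
  fail(17) 'dac': from fail(16)=1 chase 'c': 1 ⇒ 2;  out={5}∪out(2)={4,5}
  fail(18) 'cac': from fail(8)=1 chase 'c': 1 ⇒ 2;  out=∅∪out(2)={4}
  fail(4) 'acac': from fail(3)=8 chase 'c': 8 ⇒ 18;  out=∅∪out(18)={4}
  fail(13) 'cbca': from fail(12)=7 chase 'a': 7 ⇒ 8;  out=∅∪out(8)={1}
  fail(19) 'caca': from fail(18)=2 chase 'a': 2 ⇒ 3;  out=∅∪out(3)={1}
  fail(5) 'acaca': from fail(4)=18 chase 'a': 18 ⇒ 19;  out=∅∪out(19)={1}
  fail(14) 'cbcaa': from fail(13)=8 chase 'a': 8→1→0 ⇒ 1;  out={3}∪out(1)={3}
  fail(20) 'cacad': from fail(19)=3 chase 'd': 3→8→1→0 ⇒ 15;  out={6}∪out(15)={6}
  fail(6) 'acacad': from fail(5)=19 chase 'd': 19 ⇒ 20;  out={0}∪out(20)={0,6}

Scan:
[0] read 'b'  n0⇒n9
[1] read 'd'  n9⇒n10  emit P2@[0:1]
[2] read 'c'  n10⇒n7 (fail-walked)  emit P4@[2:2]
[3] read 'a'  n7⇒n8  emit P1@[2:3]
[4] read 'c'  n8⇒n18  emit P4@[4:4]
[5] read 'a'  n18⇒n19  emit P1@[4:5]
[6] read 'c'  n19⇒n4 (fail-walked)  emit P4@[6:6]
[7] read 'a'  n4⇒n5  emit P1@[6:7]
[8] read 'd'  n5⇒n6  emit P0@[3:8],P6@[4:8]
[9] read 'c'  n6⇒n7 (fail-walked)  emit P4@[9:9]
[10] read 'c'  n7⇒n7 (fail-walked)  emit P4@[10:10]
[11] read 'a'  n7⇒n8  emit P1@[10:11]
[12] read 'b'  n8⇒n9 (fail-walked)
[13] read 'a'  n9⇒n1 (fail-walked)
[14] read 'd'  n1⇒n15 (fail-walked)
[15] read 'a'  n15⇒n16
[16] read 'c'  n16⇒n17  emit P4@[16:16],P5@[14:16]
[17] read 'a'  n17⇒n3 (fail-walked)  emit P1@[16:17]
[18] read 'c'  n3⇒n4  emit P4@[18:18]
[19] read 'a'  n4⇒n5  emit P1@[18:19]
[20] read 'd'  n5⇒n6  emit P0@[15:20],P6@[16:20]
[21] read 'a'  n6⇒n16 (fail-walked)
[22] read 'c'  n16⇒n17  emit P4@[22:22],P5@[20:22]

Matches: [[1,2],[2,4],[3,1],[4,4],[5,1],[6,4],[7,1],[8,0],[8,6],[9,4],[10,4],[11,1],[16,4],[16,5],[17,1],[18,4],[19,1],[20,0],[20,6],[22,4],[22,5]]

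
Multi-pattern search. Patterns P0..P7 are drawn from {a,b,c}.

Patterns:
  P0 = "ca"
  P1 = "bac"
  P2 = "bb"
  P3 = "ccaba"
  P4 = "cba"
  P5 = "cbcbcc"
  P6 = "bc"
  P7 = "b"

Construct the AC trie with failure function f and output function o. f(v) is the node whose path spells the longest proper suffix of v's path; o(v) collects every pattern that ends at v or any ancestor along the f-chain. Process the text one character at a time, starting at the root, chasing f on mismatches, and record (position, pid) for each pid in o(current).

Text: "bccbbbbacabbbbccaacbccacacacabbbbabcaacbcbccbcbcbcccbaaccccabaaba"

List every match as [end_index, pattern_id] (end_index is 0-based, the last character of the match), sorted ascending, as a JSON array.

Construct AC machine:
Trie nodes:
  n0 'ε': b→3 c→1
  n1 'c': a→2 b→11 c→7
  n2 'ca': ·  ←P0
  n3 'b': a→4 b→6 c→17  ←P7
  n4 'ba': c→5
  n5 'bac': ·  ←P1
  n6 'bb': ·  ←P2
  n7 'cc': a→8
  n8 'cca': b→9
  n9 'ccab': a→10
  n10 'ccaba': ·  ←P3
  n11 'cb': a→12 c→13
  n12 'cba': ·  ←P4
  n13 'cbc': b→14
  n14 'cbcb': c→15
  n15 'cbcbc': c→16
  n16 'cbcbcc': ·  ←P5
  n17 'bc': ·  ←P6

Failure links (BFS by depth):
  n1('c'): parent n0 fail=0; on 'c' 0 → fail=0;  out ∅∪∅=∅
  n3('b'): parent n0 fail=0; on 'b' 0 → fail=0;  out {7}∪∅={7}
  n2('ca'): parent n1 fail=0; on 'a' 0 → fail=0;  out {0}∪∅={0}
  n4('ba'): parent n3 fail=0; on 'a' 0 → fail=0;  out ∅∪∅=∅
  n6('bb'): parent n3 fail=0; on 'b' 0 → fail=3;  out {2}∪{7}={2,7}
  n7('cc'): parent n1 fail=0; on 'c' 0 → fail=1;  out ∅∪∅=∅
  n11('cb'): parent n1 fail=0; on 'b' 0 → fail=3;  out ∅∪{7}={7}
  n17('bc'): parent n3 fail=0; on 'c' 0 → fail=1;  out {6}∪∅={6}
  n5('bac'): parent n4 fail=0; on 'c' 0 → fail=1;  out {1}∪∅={1}
  n8('cca'): parent n7 fail=1; on 'a' 1 → fail=2;  out ∅∪{0}={0}
  n12('cba'): parent n11 fail=3; on 'a' 3 → fail=4;  out {4}∪∅={4}
  n13('cbc'): parent n11 fail=3; on 'c' 3 → fail=17;  out ∅∪{6}={6}
  n9('ccab'): parent n8 fail=2; on 'b' 2→0 → fail=3;  out ∅∪{7}={7}
  n14('cbcb'): parent n13 fail=17; on 'b' 17→1 → fail=11;  out ∅∪{7}={7}
  n10('ccaba'): parent n9 fail=3; on 'a' 3 → fail=4;  out {3}∪∅={3}
  n15('cbcbc'): parent n14 fail=11; on 'c' 11 → fail=13;  out ∅∪{6}={6}
  n16('cbcbcc'): parent n15 fail=13; on 'c' 13→17→1 → fail=7;  out {5}∪∅={5}

Text stream:
[0] read 'b'  n0⇒n3  emit P7@[0:0]
[1] read 'c'  n3⇒n17  emit P6@[0:1]
[2] read 'c'  n17⇒n7 ·f
[3] read 'b'  n7⇒n11 ·f  emit P7@[3:3]
[4] read 'b'  n11⇒n6 ·f  emit P2@[3:4],P7@[4:4]
[5] read 'b'  n6⇒n6 ·f  emit P2@[4:5],P7@[5:5]
[6] read 'b'  n6⇒n6 ·f  emit P2@[5:6],P7@[6:6]
[7] read 'a'  n6⇒n4 ·f
[8] read 'c'  n4⇒n5  emit P1@[6:8]
[9] read 'a'  n5⇒n2 ·f  emit P0@[8:9]
[10] read 'b'  n2⇒n3 ·f  emit P7@[10:10]
[11] read 'b'  n3⇒n6  emit P2@[10:11],P7@[11:11]
[12] read 'b'  n6⇒n6 ·f  emit P2@[11:12],P7@[12:12]
[13] read 'b'  n6⇒n6 ·f  emit P2@[12:13],P7@[13:13]
[14] read 'c'  n6⇒n17 ·f  emit P6@[13:14]
[15] read 'c'  n17⇒n7 ·f
[16] read 'a'  n7⇒n8  emit P0@[15:16]
[17] read 'a'  n8⇒n0 ·f
[18] read 'c'  n0⇒n1
[19] read 'b'  n1⇒n11  emit P7@[19:19]
[20] read 'c'  n11⇒n13  emit P6@[19:20]
[21] read 'c'  n13⇒n7 ·f
[22] read 'a'  n7⇒n8  emit P0@[21:22]
[23] read 'c'  n8⇒n1 ·f
[24] read 'a'  n1⇒n2  emit P0@[23:24]
[25] read 'c'  n2⇒n1 ·f
[26] read 'a'  n1⇒n2  emit P0@[25:26]
[27] read 'c'  n2⇒n1 ·f
[28] read 'a'  n1⇒n2  emit P0@[27:28]
[29] read 'b'  n2⇒n3 ·f  emit P7@[29:29]
[30] read 'b'  n3⇒n6  emit P2@[29:30],P7@[30:30]
[31] read 'b'  n6⇒n6 ·f  emit P2@[30:31],P7@[31:31]
[32] read 'b'  n6⇒n6 ·f  emit P2@[31:32],P7@[32:32]
[33] read 'a'  n6⇒n4 ·f
[34] read 'b'  n4⇒n3 ·f  emit P7@[34:34]
[35] read 'c'  n3⇒n17  emit P6@[34:35]
[36] read 'a'  n17⇒n2 ·f  emit P0@[35:36]
[37] read 'a'  n2⇒n0 ·f
[38] read 'c'  n0⇒n1
[39] read 'b'  n1⇒n11  emit P7@[39:39]
[40] read 'c'  n11⇒n13  emit P6@[39:40]
[41] read 'b'  n13⇒n14  emit P7@[41:41]
[42] read 'c'  n14⇒n15  emit P6@[41:42]
[43] read 'c'  n15⇒n16  emit P5@[38:43]
[44] read 'b'  n16⇒n11 ·f  emit P7@[44:44]
[45] read 'c'  n11⇒n13  emit P6@[44:45]
[46] read 'b'  n13⇒n14  emit P7@[46:46]
[47] read 'c'  n14⇒n15  emit P6@[46:47]
[48] read 'b'  n15⇒n14 ·f  emit P7@[48:48]
[49] read 'c'  n14⇒n15  emit P6@[48:49]
[50] read 'c'  n15⇒n16  emit P5@[45:50]
[51] read 'c'  n16⇒n7 ·f
[52] read 'b'  n7⇒n11 ·f  emit P7@[52:52]
[53] read 'a'  n11⇒n12  emit P4@[51:53]
[54] read 'a'  n12⇒n0 ·f
[55] read 'c'  n0⇒n1
[56] read 'c'  n1⇒n7
[57] read 'c'  n7⇒n7 ·f
[58] read 'c'  n7⇒n7 ·f
[59] read 'a'  n7⇒n8  emit P0@[58:59]
[60] read 'b'  n8⇒n9  emit P7@[60:60]
[61] read 'a'  n9⇒n10  emit P3@[57:61]
[62] read 'a'  n10⇒n0 ·f
[63] read 'b'  n0⇒n3  emit P7@[63:63]
[64] read 'a'  n3⇒n4

Matches: [[0,7],[1,6],[3,7],[4,2],[4,7],[5,2],[5,7],[6,2],[6,7],[8,1],[9,0],[10,7],[11,2],[11,7],[12,2],[12,7],[13,2],[13,7],[14,6],[16,0],[19,7],[20,6],[22,0],[24,0],[26,0],[28,0],[29,7],[30,2],[30,7],[31,2],[31,7],[32,2],[32,7],[34,7],[35,6],[36,0],[39,7],[40,6],[41,7],[42,6],[43,5],[44,7],[45,6],[46,7],[47,6],[48,7],[49,6],[50,5],[52,7],[53,4],[59,0],[60,7],[61,3],[63,7]]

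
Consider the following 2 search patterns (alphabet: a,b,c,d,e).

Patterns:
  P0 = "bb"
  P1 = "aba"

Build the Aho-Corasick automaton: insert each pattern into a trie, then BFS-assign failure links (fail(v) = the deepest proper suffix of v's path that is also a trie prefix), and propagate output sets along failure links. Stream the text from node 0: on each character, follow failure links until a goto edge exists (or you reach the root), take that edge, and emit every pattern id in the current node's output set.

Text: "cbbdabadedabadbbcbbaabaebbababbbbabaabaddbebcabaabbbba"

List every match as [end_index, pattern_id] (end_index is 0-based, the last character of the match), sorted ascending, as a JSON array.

Build automaton:
Trie (insert patterns):
  0='ε' goto a→3 b→1
  1='b' goto b→2
  2='bb' goto ·  ←P0
  3='a' goto b→4
  4='ab' goto a→5
  5='aba' goto ·  ←P1

BFS fail/out derivation:
  n1('b'): parent n0 fail=0; on 'b' 0 → fail=0;  out ∅∪∅=∅
  n3('a'): parent n0 fail=0; on 'a' 0 → fail=0;  out ∅∪∅=∅
  n2('bb'): parent n1 fail=0; on 'b' 0 → fail=1;  out {0}∪∅={0}
  n4('ab'): parent n3 fail=0; on 'b' 0 → fail=1;  out ∅∪∅=∅
  n5('aba'): parent n4 fail=1; on 'a' 1→0 → fail=3;  out {1}∪∅={1}

Run:
pos 0 'c': at 0
pos 1 'b': at 1
pos 2 'b': at 2  → match P0@[1:2]
pos 3 'd': at 0 (fail-walked)
pos 4 'a': at 3
pos 5 'b': at 4
pos 6 'a': at 5  → match P1@[4:6]
pos 7 'd': at 0 (fail-walked)
pos 8 'e': at 0
pos 9 'd': at 0
pos 10 'a': at 3
pos 11 'b': at 4
pos 12 'a': at 5  → match P1@[10:12]
pos 13 'd': at 0 (fail-walked)
pos 14 'b': at 1
pos 15 'b': at 2  → match P0@[14:15]
pos 16 'c': at 0 (fail-walked)
pos 17 'b': at 1
pos 18 'b': at 2  → match P0@[17:18]
pos 19 'a': at 3 (fail-walked)
pos 20 'a': at 3 (fail-walked)
pos 21 'b': at 4
pos 22 'a': at 5  → match P1@[20:22]
pos 23 'e': at 0 (fail-walked)
pos 24 'b': at 1
pos 25 'b': at 2  → match P0@[24:25]
pos 26 'a': at 3 (fail-walked)
pos 27 'b': at 4
pos 28 'a': at 5  → match P1@[26:28]
pos 29 'b': at 4 (fail-walked)
pos 30 'b': at 2 (fail-walked)  → match P0@[29:30]
pos 31 'b': at 2 (fail-walked)  → match P0@[30:31]
pos 32 'b': at 2 (fail-walked)  → match P0@[31:32]
pos 33 'a': at 3 (fail-walked)
pos 34 'b': at 4
pos 35 'a': at 5  → match P1@[33:35]
pos 36 'a': at 3 (fail-walked)
pos 37 'b': at 4
pos 38 'a': at 5  → match P1@[36:38]
pos 39 'd': at 0 (fail-walked)
pos 40 'd': at 0
pos 41 'b': at 1
pos 42 'e': at 0 (fail-walked)
pos 43 'b': at 1
pos 44 'c': at 0 (fail-walked)
pos 45 'a': at 3
pos 46 'b': at 4
pos 47 'a': at 5  → match P1@[45:47]
pos 48 'a': at 3 (fail-walked)
pos 49 'b': at 4
pos 50 'b': at 2 (fail-walked)  → match P0@[49:50]
pos 51 'b': at 2 (fail-walked)  → match P0@[50:51]
pos 52 'b': at 2 (fail-walked)  → match P0@[51:52]
pos 53 'a': at 3 (fail-walked)

All matches (sorted): [[2,0],[6,1],[12,1],[15,0],[18,0],[22,1],[25,0],[28,1],[30,0],[31,0],[32,0],[35,1],[38,1],[47,1],[50,0],[51,0],[52,0]]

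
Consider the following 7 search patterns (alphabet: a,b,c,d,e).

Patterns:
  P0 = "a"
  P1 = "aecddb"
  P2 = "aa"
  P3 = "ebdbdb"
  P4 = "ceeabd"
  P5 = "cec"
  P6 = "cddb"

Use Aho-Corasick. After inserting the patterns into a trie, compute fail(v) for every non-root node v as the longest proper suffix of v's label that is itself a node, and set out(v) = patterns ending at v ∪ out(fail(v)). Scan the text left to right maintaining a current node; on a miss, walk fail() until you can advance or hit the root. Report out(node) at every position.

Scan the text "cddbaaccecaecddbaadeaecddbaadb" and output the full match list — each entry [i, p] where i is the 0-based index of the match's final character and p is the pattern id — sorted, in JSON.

Construct AC machine:
Trie nodes:
  n0 'ε': a→1 c→14 e→8
  n1 'a': a→7 e→2  [P0 ends]
  n2 'ae': c→3
  n3 'aec': d→4
  n4 'aecd': d→5
  n5 'aecdd': b→6
  n6 'aecddb': ·  [P1 ends]
  n7 'aa': ·  [P2 ends]
  n8 'e': b→9
  n9 'eb': d→10
  n10 'ebd': b→11
  n11 'ebdb': d→12
  n12 'ebdbd': b→13
  n13 'ebdbdb': ·  [P3 ends]
  n14 'c': d→21 e→15
  n15 'ce': c→20 e→16
  n16 'cee': a→17
  n17 'ceea': b→18
  n18 'ceeab': d→19
  n19 'ceeabd': ·  [P4 ends]
  n20 'cec': ·  [P5 ends]
  n21 'cd': d→22
  n22 'cdd': b→23
  n23 'cddb': ·  [P6 ends]

BFS fail/out derivation:
  fail(1) 'a': from fail(0)=0 chase 'a': 0 ⇒ 0;  out={0}∪out(0)={0}
  fail(8) 'e': from fail(0)=0 chase 'e': 0 ⇒ 0;  out=∅∪out(0)=∅
  fail(14) 'c': from fail(0)=0 chase 'c': 0 ⇒ 0;  out=∅∪out(0)=∅
  fail(2) 'ae': from fail(1)=0 chase 'e': 0 ⇒ 8;  out=∅∪out(8)=∅
  fail(7) 'aa': from fail(1)=0 chase 'a': 0 ⇒ 1;  out={2}∪out(1)={0,2}
  fail(9) 'eb': from fail(8)=0 chase 'b': 0 ⇒ 0;  out=∅∪out(0)=∅
  fail(15) 'ce': from fail(14)=0 chase 'e': 0 ⇒ 8;  out=∅∪out(8)=∅
  fail(21) 'cd': from fail(14)=0 chase 'd': 0 ⇒ 0;  out=∅∪out(0)=∅
  fail(3) 'aec': from fail(2)=8 chase 'c': 8→0 ⇒ 14;  out=∅∪out(14)=∅
  fail(10) 'ebd': from fail(9)=0 chase 'd': 0 ⇒ 0;  out=∅∪out(0)=∅
  fail(16) 'cee': from fail(15)=8 chase 'e': 8→0 ⇒ 8;  out=∅∪out(8)=∅
  fail(20) 'cec': from fail(15)=8 chase 'c': 8→0 ⇒ 14;  out={5}∪out(14)={5}
  fail(22) 'cdd': from fail(21)=0 chase 'd': 0 ⇒ 0;  out=∅∪out(0)=∅
  fail(4) 'aecd': from fail(3)=14 chase 'd': 14 ⇒ 21;  out=∅∪out(21)=∅
  fail(11) 'ebdb': from fail(10)=0 chase 'b': 0 ⇒ 0;  out=∅∪out(0)=∅
  fail(17) 'ceea': from fail(16)=8 chase 'a': 8→0 ⇒ 1;  out=∅∪out(1)={0}
  fail(23) 'cddb': from fail(22)=0 chase 'b': 0 ⇒ 0;  out={6}∪out(0)={6}
  fail(5) 'aecdd': from fail(4)=21 chase 'd': 21 ⇒ 22;  out=∅∪out(22)=∅
  fail(12) 'ebdbd': from fail(11)=0 chase 'd': 0 ⇒ 0;  out=∅∪out(0)=∅
  fail(18) 'ceeab': from fail(17)=1 chase 'b': 1→0 ⇒ 0;  out=∅∪out(0)=∅
  fail(6) 'aecddb': from fail(5)=22 chase 'b': 22 ⇒ 23;  out={1}∪out(23)={1,6}
  fail(13) 'ebdbdb': from fail(12)=0 chase 'b': 0 ⇒ 0;  out={3}∪out(0)={3}
  fail(19) 'ceeabd': from fail(18)=0 chase 'd': 0 ⇒ 0;  out={4}∪out(0)={4}

Run:
pos 0 'c': at 14
pos 1 'd': at 21
pos 2 'd': at 22
pos 3 'b': at 23  emit P6@[0:3]
pos 4 'a': at 1 (fail-walked)  emit P0@[4:4]
pos 5 'a': at 7  emit P0@[5:5],P2@[4:5]
pos 6 'c': at 14 (fail-walked)
pos 7 'c': at 14 (fail-walked)
pos 8 'e': at 15
pos 9 'c': at 20  emit P5@[7:9]
pos 10 'a': at 1 (fail-walked)  emit P0@[10:10]
pos 11 'e': at 2
pos 12 'c': at 3
pos 13 'd': at 4
pos 14 'd': at 5
pos 15 'b': at 6  emit P1@[10:15],P6@[12:15]
pos 16 'a': at 1 (fail-walked)  emit P0@[16:16]
pos 17 'a': at 7  emit P0@[17:17],P2@[16:17]
pos 18 'd': at 0 (fail-walked)
pos 19 'e': at 8
pos 20 'a': at 1 (fail-walked)  emit P0@[20:20]
pos 21 'e': at 2
pos 22 'c': at 3
pos 23 'd': at 4
pos 24 'd': at 5
pos 25 'b': at 6  emit P1@[20:25],P6@[22:25]
pos 26 'a': at 1 (fail-walked)  emit P0@[26:26]
pos 27 'a': at 7  emit P0@[27:27],P2@[26:27]
pos 28 'd': at 0 (fail-walked)
pos 29 'b': at 0

Result: [[3,6],[4,0],[5,0],[5,2],[9,5],[10,0],[15,1],[15,6],[16,0],[17,0],[17,2],[20,0],[25,1],[25,6],[26,0],[27,0],[27,2]]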